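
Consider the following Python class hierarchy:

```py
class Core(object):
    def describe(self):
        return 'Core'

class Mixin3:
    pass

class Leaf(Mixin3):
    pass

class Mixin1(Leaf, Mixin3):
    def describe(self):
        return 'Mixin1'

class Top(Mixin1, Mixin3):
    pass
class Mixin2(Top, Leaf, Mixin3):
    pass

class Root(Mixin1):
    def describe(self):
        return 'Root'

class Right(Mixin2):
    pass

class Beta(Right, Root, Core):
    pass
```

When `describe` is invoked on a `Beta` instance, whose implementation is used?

L[Beta] = Beta + merge(L[Right], L[Root], L[Core], [Right Root Core])
  take Right:  [Right Mixin2 Top Mixin1 Leaf Mixin3 object] + [Root Mixin1 Leaf Mixin3 object] + [Core object] + [Right Root Core]
  take Mixin2:  [Mixin2 Top Mixin1 Leaf Mixin3 object] + [Root Mixin1 Leaf Mixin3 object] + [Core object] + [Root Core]
  take Top:  [Top Mixin1 Leaf Mixin3 object] + [Root Mixin1 Leaf Mixin3 object] + [Core object] + [Root Core]
  take Root:  [Mixin1 Leaf Mixin3 object] + [Root Mixin1 Leaf Mixin3 object] + [Core object] + [Root Core]
  take Mixin1:  [Mixin1 Leaf Mixin3 object] + [Mixin1 Leaf Mixin3 object] + [Core object] + [Core]
  take Leaf:  [Leaf Mixin3 object] + [Leaf Mixin3 object] + [Core object] + [Core]
  take Mixin3:  [Mixin3 object] + [Mixin3 object] + [Core object] + [Core]
  take Core:  [object] + [object] + [Core object] + [Core]
  take object:  [object] + [object] + [object]
MRO: Beta Right Mixin2 Top Root Mixin1 Leaf Mixin3 Core object
describe is defined in: Core, Mixin1, Root. First along the MRO is Root.

Root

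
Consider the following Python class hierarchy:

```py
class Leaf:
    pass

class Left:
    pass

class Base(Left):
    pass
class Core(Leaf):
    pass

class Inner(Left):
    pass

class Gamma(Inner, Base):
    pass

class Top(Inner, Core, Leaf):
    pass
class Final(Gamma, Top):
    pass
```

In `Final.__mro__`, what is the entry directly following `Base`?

Left

L[Final] = Final + merge(L[Gamma], L[Top], [Gamma Top])
  take Gamma:  [Gamma Inner Base Left object] + [Top Inner Left Core Leaf object] + [Gamma Top]
  take Top:  [Inner Base Left object] + [Top Inner Left Core Leaf object] + [Top]
  take Inner:  [Inner Base Left object] + [Inner Left Core Leaf object]
  take Base:  [Base Left object] + [Left Core Leaf object]
  take Left:  [Left object] + [Left Core Leaf object]
  take Core:  [object] + [Core Leaf object]
  take Leaf:  [object] + [Leaf object]
  take object:  [object] + [object]
MRO: Final Gamma Top Inner Base Left Core Leaf object
Base is at position 4; next is Left.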